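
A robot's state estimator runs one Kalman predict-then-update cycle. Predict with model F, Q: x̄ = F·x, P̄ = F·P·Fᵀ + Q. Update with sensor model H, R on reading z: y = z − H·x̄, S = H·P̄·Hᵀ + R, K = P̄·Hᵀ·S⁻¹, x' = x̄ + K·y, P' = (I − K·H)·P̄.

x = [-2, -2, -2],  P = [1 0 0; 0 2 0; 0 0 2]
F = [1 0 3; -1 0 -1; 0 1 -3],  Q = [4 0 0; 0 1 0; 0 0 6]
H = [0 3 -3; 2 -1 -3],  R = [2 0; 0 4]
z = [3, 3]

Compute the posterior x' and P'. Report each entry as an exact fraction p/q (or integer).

x̄ = F·x = [-8, 4, 4]
P̄ = F·P·Fᵀ + Q = [23 -7 -18; -7 4 6; -18 6 26]
y = z − H·x̄ = [3, 35]
S = H·P̄·Hᵀ + R = [164 252; 252 614]
K = P̄·Hᵀ·S⁻¹ = [-3351/18596 1154/4649; 1347/9298 -549/4649; -825/4649 -570/4649]
x' = x̄ + K·y = [2739/18596, 2803/9298, -3829/4649]
P' = (I − K·H)·P̄ = [44379/18596 7949/9298 4533/4649; 7949/9298 2873/4649 2424/4649; 4533/4649 2424/4649 2974/4649]

x' = [2739/18596, 2803/9298, -3829/4649]
P' = [44379/18596 7949/9298 4533/4649; 7949/9298 2873/4649 2424/4649; 4533/4649 2424/4649 2974/4649]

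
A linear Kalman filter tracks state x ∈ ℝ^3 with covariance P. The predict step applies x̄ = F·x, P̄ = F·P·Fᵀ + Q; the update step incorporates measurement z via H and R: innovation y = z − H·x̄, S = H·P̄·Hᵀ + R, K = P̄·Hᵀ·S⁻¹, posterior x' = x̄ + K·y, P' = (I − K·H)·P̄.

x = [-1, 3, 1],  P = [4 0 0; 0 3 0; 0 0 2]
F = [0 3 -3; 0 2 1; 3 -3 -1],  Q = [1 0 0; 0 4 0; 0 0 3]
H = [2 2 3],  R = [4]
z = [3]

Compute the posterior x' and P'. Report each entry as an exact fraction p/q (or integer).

x' = [926/119, 7, -1059/119]
P' = [19087/476 12 -8231/238; 12 18 -20; -8231/238 -20 4371/119]

x̄ = F·x = [6, 7, -13]
P̄ = F·P·Fᵀ + Q = [46 12 -21; 12 18 -20; -21 -20 68]
y = z − H·x̄ = [16]
S = H·P̄·Hᵀ + R = [476]
K = P̄·Hᵀ·S⁻¹ = [53/476; 0; 61/238]
x' = x̄ + K·y = [926/119, 7, -1059/119]
P' = (I − K·H)·P̄ = [19087/476 12 -8231/238; 12 18 -20; -8231/238 -20 4371/119]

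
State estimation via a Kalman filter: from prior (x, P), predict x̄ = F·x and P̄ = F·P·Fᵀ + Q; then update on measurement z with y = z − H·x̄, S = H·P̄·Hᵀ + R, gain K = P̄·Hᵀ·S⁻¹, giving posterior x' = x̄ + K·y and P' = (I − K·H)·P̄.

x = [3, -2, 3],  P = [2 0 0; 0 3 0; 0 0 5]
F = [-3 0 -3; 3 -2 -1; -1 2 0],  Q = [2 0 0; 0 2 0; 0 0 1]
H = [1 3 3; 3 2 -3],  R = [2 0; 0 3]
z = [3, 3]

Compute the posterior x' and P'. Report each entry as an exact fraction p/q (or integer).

x' = [-725772/50513, 640176/50513, -349703/50513]
P' = [3286045/101026 -2615667/101026 764097/50513; -2615667/101026 2102133/101026 -611595/50513; 764097/50513 -611595/50513 363072/50513]

x̄ = F·x = [-18, 10, -7]
P̄ = F·P·Fᵀ + Q = [65 -3 6; -3 37 -18; 6 -18 15]
y = z − H·x̄ = [12, 16]
S = H·P̄·Hᵀ + R = [229 339; 339 943]
K = P̄·Hᵀ·S⁻¹ = [11813/101026 14073/101026; 10581/101026 8945/101026; 9264/50513 -6705/50513]
x' = x̄ + K·y = [-725772/50513, 640176/50513, -349703/50513]
P' = (I − K·H)·P̄ = [3286045/101026 -2615667/101026 764097/50513; -2615667/101026 2102133/101026 -611595/50513; 764097/50513 -611595/50513 363072/50513]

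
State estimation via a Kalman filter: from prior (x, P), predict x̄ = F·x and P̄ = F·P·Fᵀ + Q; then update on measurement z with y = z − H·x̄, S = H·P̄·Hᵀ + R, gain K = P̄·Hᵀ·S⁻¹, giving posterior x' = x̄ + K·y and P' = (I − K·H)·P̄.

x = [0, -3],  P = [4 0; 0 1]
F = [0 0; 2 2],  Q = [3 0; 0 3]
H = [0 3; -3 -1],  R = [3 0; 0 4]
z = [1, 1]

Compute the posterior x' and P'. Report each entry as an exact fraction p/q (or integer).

x' = [-261/731, 168/731]
P' = [303/731 -69/731; -69/731 713/2193]

x̄ = F·x = [0, -6]
P̄ = F·P·Fᵀ + Q = [3 0; 0 23]
y = z − H·x̄ = [19, -5]
S = H·P̄·Hᵀ + R = [210 -69; -69 54]
K = P̄·Hᵀ·S⁻¹ = [-69/731 -210/731; 713/2193 -23/2193]
x' = x̄ + K·y = [-261/731, 168/731]
P' = (I − K·H)·P̄ = [303/731 -69/731; -69/731 713/2193]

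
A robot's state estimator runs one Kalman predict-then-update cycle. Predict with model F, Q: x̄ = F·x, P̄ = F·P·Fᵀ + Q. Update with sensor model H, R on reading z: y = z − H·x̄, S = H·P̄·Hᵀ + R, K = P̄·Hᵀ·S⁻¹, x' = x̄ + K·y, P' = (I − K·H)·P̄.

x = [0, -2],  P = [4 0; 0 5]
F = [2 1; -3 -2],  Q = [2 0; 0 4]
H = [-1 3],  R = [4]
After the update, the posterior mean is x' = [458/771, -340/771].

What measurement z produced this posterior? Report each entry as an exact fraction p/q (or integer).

x̄ = F·x = [-2, 4]
P̄ = F·P·Fᵀ + Q = [23 -34; -34 60]
S = H·P̄·Hᵀ + R = [771]
K = P̄·Hᵀ·S⁻¹ = [-125/771; 214/771]
x' − x̄ = [2000/771, -3424/771] = K·y
y = (KᵀK)⁻¹·Kᵀ·(x' − x̄) = [-16]
z = y + H·x̄ = [-16] + [14] = [-2]

z = [-2]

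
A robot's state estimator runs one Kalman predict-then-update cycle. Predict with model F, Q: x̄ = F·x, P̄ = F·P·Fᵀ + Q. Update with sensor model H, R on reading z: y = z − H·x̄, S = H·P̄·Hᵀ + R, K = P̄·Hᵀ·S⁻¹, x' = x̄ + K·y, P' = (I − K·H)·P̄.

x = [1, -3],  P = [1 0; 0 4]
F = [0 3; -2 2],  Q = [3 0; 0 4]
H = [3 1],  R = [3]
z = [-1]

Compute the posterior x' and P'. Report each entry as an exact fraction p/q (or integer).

x' = [16/87, -152/87]
P' = [53/58 -56/29; -56/29 184/29]

x̄ = F·x = [-9, -8]
P̄ = F·P·Fᵀ + Q = [39 24; 24 24]
y = z − H·x̄ = [34]
S = H·P̄·Hᵀ + R = [522]
K = P̄·Hᵀ·S⁻¹ = [47/174; 16/87]
x' = x̄ + K·y = [16/87, -152/87]
P' = (I − K·H)·P̄ = [53/58 -56/29; -56/29 184/29]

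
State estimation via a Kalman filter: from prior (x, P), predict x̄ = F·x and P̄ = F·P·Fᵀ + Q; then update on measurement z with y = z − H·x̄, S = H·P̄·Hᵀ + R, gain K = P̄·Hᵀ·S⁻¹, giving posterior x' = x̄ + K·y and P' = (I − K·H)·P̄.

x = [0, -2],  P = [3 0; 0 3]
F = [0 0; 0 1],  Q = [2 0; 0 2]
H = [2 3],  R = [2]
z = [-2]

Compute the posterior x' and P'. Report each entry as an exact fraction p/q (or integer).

x̄ = F·x = [0, -2]
P̄ = F·P·Fᵀ + Q = [2 0; 0 5]
y = z − H·x̄ = [4]
S = H·P̄·Hᵀ + R = [55]
K = P̄·Hᵀ·S⁻¹ = [4/55; 3/11]
x' = x̄ + K·y = [16/55, -10/11]
P' = (I − K·H)·P̄ = [94/55 -12/11; -12/11 10/11]

x' = [16/55, -10/11]
P' = [94/55 -12/11; -12/11 10/11]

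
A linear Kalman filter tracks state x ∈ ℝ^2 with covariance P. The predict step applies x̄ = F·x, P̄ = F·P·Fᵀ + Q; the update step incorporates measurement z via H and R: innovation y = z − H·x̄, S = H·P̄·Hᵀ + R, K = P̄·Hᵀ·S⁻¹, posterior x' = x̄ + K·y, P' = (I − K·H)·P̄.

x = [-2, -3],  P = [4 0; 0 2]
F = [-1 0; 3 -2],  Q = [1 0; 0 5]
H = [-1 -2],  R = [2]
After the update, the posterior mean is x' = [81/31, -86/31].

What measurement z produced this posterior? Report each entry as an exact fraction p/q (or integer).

x̄ = F·x = [2, 0]
P̄ = F·P·Fᵀ + Q = [5 -12; -12 49]
S = H·P̄·Hᵀ + R = [155]
K = P̄·Hᵀ·S⁻¹ = [19/155; -86/155]
x' − x̄ = [19/31, -86/31] = K·y
y = (KᵀK)⁻¹·Kᵀ·(x' − x̄) = [5]
z = y + H·x̄ = [5] + [-2] = [3]

z = [3]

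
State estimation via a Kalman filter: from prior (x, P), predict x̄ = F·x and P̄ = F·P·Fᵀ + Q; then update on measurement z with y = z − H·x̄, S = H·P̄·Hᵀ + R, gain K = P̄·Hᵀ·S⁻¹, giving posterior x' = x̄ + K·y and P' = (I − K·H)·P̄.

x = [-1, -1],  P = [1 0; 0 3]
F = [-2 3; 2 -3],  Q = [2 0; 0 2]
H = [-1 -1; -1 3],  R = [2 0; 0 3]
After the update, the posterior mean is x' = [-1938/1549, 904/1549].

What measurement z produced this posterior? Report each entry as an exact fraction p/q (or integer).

z = [1, 3]

x̄ = F·x = [-1, 1]
P̄ = F·P·Fᵀ + Q = [33 -31; -31 33]
S = H·P̄·Hᵀ + R = [6 -4; -4 519]
K = P̄·Hᵀ·S⁻¹ = [-771/1549 -382/1549; -259/1549 386/1549]
x' − x̄ = [-389/1549, -645/1549] = K·y
y = (KᵀK)⁻¹·Kᵀ·(x' − x̄) = [1, -1]
z = y + H·x̄ = [1, -1] + [0, 4] = [1, 3]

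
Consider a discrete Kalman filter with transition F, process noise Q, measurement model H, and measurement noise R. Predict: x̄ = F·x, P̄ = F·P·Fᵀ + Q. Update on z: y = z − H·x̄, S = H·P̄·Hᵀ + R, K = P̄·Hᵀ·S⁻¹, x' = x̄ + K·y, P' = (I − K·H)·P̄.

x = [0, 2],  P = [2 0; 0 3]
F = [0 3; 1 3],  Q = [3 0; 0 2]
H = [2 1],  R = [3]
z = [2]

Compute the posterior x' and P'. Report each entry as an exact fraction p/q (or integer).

x' = [90/131, 106/131]
P' = [291/262 -321/262; -321/262 897/262]

x̄ = F·x = [6, 6]
P̄ = F·P·Fᵀ + Q = [30 27; 27 31]
y = z − H·x̄ = [-16]
S = H·P̄·Hᵀ + R = [262]
K = P̄·Hᵀ·S⁻¹ = [87/262; 85/262]
x' = x̄ + K·y = [90/131, 106/131]
P' = (I − K·H)·P̄ = [291/262 -321/262; -321/262 897/262]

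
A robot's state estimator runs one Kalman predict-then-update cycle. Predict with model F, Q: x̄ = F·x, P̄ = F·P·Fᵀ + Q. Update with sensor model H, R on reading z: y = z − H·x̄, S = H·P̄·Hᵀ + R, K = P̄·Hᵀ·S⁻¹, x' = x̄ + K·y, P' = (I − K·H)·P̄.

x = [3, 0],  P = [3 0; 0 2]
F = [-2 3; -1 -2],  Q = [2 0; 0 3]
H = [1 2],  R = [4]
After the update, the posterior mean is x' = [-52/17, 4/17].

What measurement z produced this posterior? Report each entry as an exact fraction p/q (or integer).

z = [-2]

x̄ = F·x = [-6, -3]
P̄ = F·P·Fᵀ + Q = [32 -6; -6 14]
S = H·P̄·Hᵀ + R = [68]
K = P̄·Hᵀ·S⁻¹ = [5/17; 11/34]
x' − x̄ = [50/17, 55/17] = K·y
y = (KᵀK)⁻¹·Kᵀ·(x' − x̄) = [10]
z = y + H·x̄ = [10] + [-12] = [-2]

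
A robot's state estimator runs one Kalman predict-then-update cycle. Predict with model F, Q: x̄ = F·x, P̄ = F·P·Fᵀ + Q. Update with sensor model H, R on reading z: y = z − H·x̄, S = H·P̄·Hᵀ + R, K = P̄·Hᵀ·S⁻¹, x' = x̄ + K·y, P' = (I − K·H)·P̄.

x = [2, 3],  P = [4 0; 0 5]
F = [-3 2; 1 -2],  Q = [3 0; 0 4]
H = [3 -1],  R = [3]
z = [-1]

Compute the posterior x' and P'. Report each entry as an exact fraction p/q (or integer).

x̄ = F·x = [0, -4]
P̄ = F·P·Fᵀ + Q = [59 -32; -32 28]
y = z − H·x̄ = [-5]
S = H·P̄·Hᵀ + R = [754]
K = P̄·Hᵀ·S⁻¹ = [209/754; -62/377]
x' = x̄ + K·y = [-1045/754, -1198/377]
P' = (I − K·H)·P̄ = [805/754 894/377; 894/377 2868/377]

x' = [-1045/754, -1198/377]
P' = [805/754 894/377; 894/377 2868/377]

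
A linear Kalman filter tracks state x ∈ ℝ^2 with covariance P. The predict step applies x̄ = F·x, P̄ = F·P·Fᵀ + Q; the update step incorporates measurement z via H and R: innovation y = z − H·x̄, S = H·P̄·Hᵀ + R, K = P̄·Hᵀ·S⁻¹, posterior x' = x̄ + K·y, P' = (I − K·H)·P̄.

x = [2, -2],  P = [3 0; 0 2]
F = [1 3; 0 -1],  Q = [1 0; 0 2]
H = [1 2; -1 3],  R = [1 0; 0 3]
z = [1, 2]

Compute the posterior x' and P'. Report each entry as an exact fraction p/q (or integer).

x' = [-466/1439, 920/1439]
P' = [1158/1439 -174/1439; -174/1439 220/1439]

x̄ = F·x = [-4, 2]
P̄ = F·P·Fᵀ + Q = [22 -6; -6 4]
y = z − H·x̄ = [1, -8]
S = H·P̄·Hᵀ + R = [15 -4; -4 97]
K = P̄·Hᵀ·S⁻¹ = [810/1439 -560/1439; 266/1439 278/1439]
x' = x̄ + K·y = [-466/1439, 920/1439]
P' = (I − K·H)·P̄ = [1158/1439 -174/1439; -174/1439 220/1439]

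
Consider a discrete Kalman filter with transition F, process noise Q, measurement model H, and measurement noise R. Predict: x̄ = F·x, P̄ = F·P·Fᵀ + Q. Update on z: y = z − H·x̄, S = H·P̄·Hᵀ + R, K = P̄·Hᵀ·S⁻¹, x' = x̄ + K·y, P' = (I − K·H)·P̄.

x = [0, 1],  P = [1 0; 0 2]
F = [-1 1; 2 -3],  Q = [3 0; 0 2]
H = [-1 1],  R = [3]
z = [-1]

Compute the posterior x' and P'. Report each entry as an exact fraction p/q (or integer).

x̄ = F·x = [1, -3]
P̄ = F·P·Fᵀ + Q = [6 -8; -8 24]
y = z − H·x̄ = [3]
S = H·P̄·Hᵀ + R = [49]
K = P̄·Hᵀ·S⁻¹ = [-2/7; 32/49]
x' = x̄ + K·y = [1/7, -51/49]
P' = (I − K·H)·P̄ = [2 8/7; 8/7 152/49]

x' = [1/7, -51/49]
P' = [2 8/7; 8/7 152/49]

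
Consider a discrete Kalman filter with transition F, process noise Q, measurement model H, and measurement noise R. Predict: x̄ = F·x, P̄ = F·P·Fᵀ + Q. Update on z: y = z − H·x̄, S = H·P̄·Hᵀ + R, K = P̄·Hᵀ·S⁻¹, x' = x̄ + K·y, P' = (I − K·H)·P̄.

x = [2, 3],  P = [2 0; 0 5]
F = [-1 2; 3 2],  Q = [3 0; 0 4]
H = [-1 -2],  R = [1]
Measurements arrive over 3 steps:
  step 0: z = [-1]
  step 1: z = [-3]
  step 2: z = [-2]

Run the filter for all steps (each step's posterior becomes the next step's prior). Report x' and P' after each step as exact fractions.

step 0: x' = [-431/250, 177/125], P' = [3441/250 -847/125; -847/125 448/125]
step 1: x' = [59612/21641, 2265/21641], P' = [636691/21641 -324585/21641; -324585/21641 170760/21641]
step 2: x' = [21669586/3022355, -7678254/3022355], P' = [115646726/3022355 -59007239/3022355; -59007239/3022355 30845736/3022355]

step 0: x̄ = F·x = [4, 12]
step 0: P̄ = F·P·Fᵀ + Q = [25 14; 14 42]
step 0: y = z − H·x̄ = [27]
step 0: S = H·P̄·Hᵀ + R = [250]
step 0: K = P̄·Hᵀ·S⁻¹ = [-53/250; -49/125]
step 0: x' = x̄ + K·y = [-431/250, 177/125]
step 0: P' = (I − K·H)·P̄ = [3441/250 -847/125; -847/125 448/125]
step 1: x̄ = F·x = [1139/250, -117/50]
step 1: P̄ = F·P·Fᵀ + Q = [14551/250 -2703/50; -2703/50 609/10]
step 1: y = z − H·x̄ = [-781/250]
step 1: S = H·P̄·Hᵀ + R = [21641/250]
step 1: K = P̄·Hᵀ·S⁻¹ = [12479/21641; -16935/21641]
step 1: x' = x̄ + K·y = [59612/21641, 2265/21641]
step 1: P' = (I − K·H)·P̄ = [636691/21641 -324585/21641; -324585/21641 170760/21641]
step 2: x̄ = F·x = [-55082/21641, 183366/21641]
step 2: P̄ = F·P·Fᵀ + Q = [2682994/21641 -2525373/21641; -2525373/21641 2604803/21641]
step 2: y = z − H·x̄ = [268368/21641]
step 2: S = H·P̄·Hᵀ + R = [3022355/21641]
step 2: K = P̄·Hᵀ·S⁻¹ = [2367752/3022355; -2684233/3022355]
step 2: x' = x̄ + K·y = [21669586/3022355, -7678254/3022355]
step 2: P' = (I − K·H)·P̄ = [115646726/3022355 -59007239/3022355; -59007239/3022355 30845736/3022355]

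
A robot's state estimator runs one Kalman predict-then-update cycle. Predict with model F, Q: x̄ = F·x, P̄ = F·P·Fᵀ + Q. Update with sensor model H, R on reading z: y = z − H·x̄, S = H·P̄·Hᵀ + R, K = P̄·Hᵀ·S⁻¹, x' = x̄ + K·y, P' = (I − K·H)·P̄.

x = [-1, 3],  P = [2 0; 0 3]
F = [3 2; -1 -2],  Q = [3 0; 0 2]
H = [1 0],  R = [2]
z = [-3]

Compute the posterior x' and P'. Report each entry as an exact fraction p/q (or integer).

x' = [-93/35, -67/35]
P' = [66/35 -36/35; -36/35 236/35]

x̄ = F·x = [3, -5]
P̄ = F·P·Fᵀ + Q = [33 -18; -18 16]
y = z − H·x̄ = [-6]
S = H·P̄·Hᵀ + R = [35]
K = P̄·Hᵀ·S⁻¹ = [33/35; -18/35]
x' = x̄ + K·y = [-93/35, -67/35]
P' = (I − K·H)·P̄ = [66/35 -36/35; -36/35 236/35]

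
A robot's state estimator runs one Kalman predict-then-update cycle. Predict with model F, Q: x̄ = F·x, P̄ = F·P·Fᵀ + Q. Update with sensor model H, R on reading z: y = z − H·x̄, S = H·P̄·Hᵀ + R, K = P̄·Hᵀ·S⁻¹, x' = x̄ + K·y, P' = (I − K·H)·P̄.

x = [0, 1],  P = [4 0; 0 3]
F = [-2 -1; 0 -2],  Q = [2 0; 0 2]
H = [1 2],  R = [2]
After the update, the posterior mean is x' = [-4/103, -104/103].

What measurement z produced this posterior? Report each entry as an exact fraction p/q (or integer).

z = [-2]

x̄ = F·x = [-1, -2]
P̄ = F·P·Fᵀ + Q = [21 6; 6 14]
S = H·P̄·Hᵀ + R = [103]
K = P̄·Hᵀ·S⁻¹ = [33/103; 34/103]
x' − x̄ = [99/103, 102/103] = K·y
y = (KᵀK)⁻¹·Kᵀ·(x' − x̄) = [3]
z = y + H·x̄ = [3] + [-5] = [-2]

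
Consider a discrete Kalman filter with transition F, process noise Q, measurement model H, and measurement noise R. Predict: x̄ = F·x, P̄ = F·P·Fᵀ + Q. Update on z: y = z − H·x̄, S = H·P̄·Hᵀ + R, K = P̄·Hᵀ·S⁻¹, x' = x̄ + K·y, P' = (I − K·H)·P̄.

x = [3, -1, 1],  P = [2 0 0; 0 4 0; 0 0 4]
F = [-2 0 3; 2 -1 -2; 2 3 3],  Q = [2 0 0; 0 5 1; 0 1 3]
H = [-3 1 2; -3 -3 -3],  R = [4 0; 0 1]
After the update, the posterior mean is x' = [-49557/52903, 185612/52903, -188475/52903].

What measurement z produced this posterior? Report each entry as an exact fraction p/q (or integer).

x̄ = F·x = [-3, 5, 6]
P̄ = F·P·Fᵀ + Q = [46 -32 28; -32 33 -27; 28 -27 83]
S = H·P̄·Hᵀ + R = [531 -48; -48 901]
K = P̄·Hᵀ·S⁻¹ = [-36254/158709 -8042/52903; 23773/158709 5002/52903; 37459/476127 -43724/158709]
x' − x̄ = [109152/52903, -78903/52903, -505893/52903] = K·y
y = (KᵀK)⁻¹·Kᵀ·(x' − x̄) = [-27, 27]
z = y + H·x̄ = [-27, 27] + [26, -24] = [-1, 3]

z = [-1, 3]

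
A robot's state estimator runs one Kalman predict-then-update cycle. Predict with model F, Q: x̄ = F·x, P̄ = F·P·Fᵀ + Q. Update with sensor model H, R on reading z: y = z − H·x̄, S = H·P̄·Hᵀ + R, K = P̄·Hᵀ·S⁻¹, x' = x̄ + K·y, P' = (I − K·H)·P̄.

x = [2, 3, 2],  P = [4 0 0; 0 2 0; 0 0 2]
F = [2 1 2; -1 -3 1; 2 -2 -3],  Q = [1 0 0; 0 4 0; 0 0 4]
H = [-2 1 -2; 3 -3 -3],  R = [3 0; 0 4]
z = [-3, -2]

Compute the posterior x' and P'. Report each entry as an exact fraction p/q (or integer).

x̄ = F·x = [11, -9, -8]
P̄ = F·P·Fᵀ + Q = [27 -10 0; -10 28 -2; 0 -2 46]
y = z − H·x̄ = [12, -86]
S = H·P̄·Hᵀ + R = [371 -66; -66 1057]
K = P̄·Hᵀ·S⁻¹ = [-60322/387791 36957/387791; 47836/387791 -36636/387791; -108070/387791 -55176/387791]
x' = x̄ + K·y = [363535/387791, 234609/387791, 345968/387791]
P' = (I − K·H)·P̄ = [2507522/387791 3250190/387791 -791944/387791; 3250190/387791 4413988/387791 -1114950/387791; -791944/387791 -1114950/387791 396574/387791]

x' = [363535/387791, 234609/387791, 345968/387791]
P' = [2507522/387791 3250190/387791 -791944/387791; 3250190/387791 4413988/387791 -1114950/387791; -791944/387791 -1114950/387791 396574/387791]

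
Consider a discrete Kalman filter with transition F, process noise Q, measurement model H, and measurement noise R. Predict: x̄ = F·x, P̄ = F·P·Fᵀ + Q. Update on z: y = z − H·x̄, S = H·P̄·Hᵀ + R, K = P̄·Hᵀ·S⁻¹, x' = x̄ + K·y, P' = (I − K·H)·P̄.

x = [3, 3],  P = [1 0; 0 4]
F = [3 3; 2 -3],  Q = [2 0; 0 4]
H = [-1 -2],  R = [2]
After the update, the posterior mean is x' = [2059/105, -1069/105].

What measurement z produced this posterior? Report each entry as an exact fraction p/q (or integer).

x̄ = F·x = [18, -3]
P̄ = F·P·Fᵀ + Q = [47 -30; -30 44]
S = H·P̄·Hᵀ + R = [105]
K = P̄·Hᵀ·S⁻¹ = [13/105; -58/105]
x' − x̄ = [169/105, -754/105] = K·y
y = (KᵀK)⁻¹·Kᵀ·(x' − x̄) = [13]
z = y + H·x̄ = [13] + [-12] = [1]

z = [1]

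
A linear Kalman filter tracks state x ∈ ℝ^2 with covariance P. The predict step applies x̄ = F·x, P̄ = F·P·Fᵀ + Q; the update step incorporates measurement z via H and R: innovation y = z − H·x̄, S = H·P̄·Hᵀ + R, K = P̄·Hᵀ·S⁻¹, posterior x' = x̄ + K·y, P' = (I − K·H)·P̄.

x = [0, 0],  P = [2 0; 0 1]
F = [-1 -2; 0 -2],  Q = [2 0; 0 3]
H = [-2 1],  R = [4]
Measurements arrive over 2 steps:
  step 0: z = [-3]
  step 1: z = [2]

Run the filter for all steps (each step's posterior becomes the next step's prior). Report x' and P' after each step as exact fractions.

step 0: x' = [4/3, 1/9], P' = [8/3 32/9; 32/9 188/27]
step 1: x' = [-2038/2213, 446/2213], P' = [10978/2213 15636/2213; 15636/2213 27052/2213]

step 0: x̄ = F·x = [0, 0]
step 0: P̄ = F·P·Fᵀ + Q = [8 4; 4 7]
step 0: y = z − H·x̄ = [-3]
step 0: S = H·P̄·Hᵀ + R = [27]
step 0: K = P̄·Hᵀ·S⁻¹ = [-4/9; -1/27]
step 0: x' = x̄ + K·y = [4/3, 1/9]
step 0: P' = (I − K·H)·P̄ = [8/3 32/9; 32/9 188/27]
step 1: x̄ = F·x = [-14/9, -2/9]
step 1: P̄ = F·P·Fᵀ + Q = [1262/27 944/27; 944/27 833/27]
step 1: y = z − H·x̄ = [-8/9]
step 1: S = H·P̄·Hᵀ + R = [2213/27]
step 1: K = P̄·Hᵀ·S⁻¹ = [-1580/2213; -1055/2213]
step 1: x' = x̄ + K·y = [-2038/2213, 446/2213]
step 1: P' = (I − K·H)·P̄ = [10978/2213 15636/2213; 15636/2213 27052/2213]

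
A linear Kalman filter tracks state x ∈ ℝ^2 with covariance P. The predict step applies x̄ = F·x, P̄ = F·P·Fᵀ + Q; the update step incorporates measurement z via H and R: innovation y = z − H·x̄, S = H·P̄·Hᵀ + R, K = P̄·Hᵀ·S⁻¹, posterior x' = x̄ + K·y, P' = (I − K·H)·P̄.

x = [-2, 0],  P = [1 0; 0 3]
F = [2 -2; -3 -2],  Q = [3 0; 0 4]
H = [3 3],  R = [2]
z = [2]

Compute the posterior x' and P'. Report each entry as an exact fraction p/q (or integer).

x' = [-1162/253, 1332/253]
P' = [3989/506 -3939/506; -3939/506 4001/506]

x̄ = F·x = [-4, 6]
P̄ = F·P·Fᵀ + Q = [19 6; 6 25]
y = z − H·x̄ = [-4]
S = H·P̄·Hᵀ + R = [506]
K = P̄·Hᵀ·S⁻¹ = [75/506; 93/506]
x' = x̄ + K·y = [-1162/253, 1332/253]
P' = (I − K·H)·P̄ = [3989/506 -3939/506; -3939/506 4001/506]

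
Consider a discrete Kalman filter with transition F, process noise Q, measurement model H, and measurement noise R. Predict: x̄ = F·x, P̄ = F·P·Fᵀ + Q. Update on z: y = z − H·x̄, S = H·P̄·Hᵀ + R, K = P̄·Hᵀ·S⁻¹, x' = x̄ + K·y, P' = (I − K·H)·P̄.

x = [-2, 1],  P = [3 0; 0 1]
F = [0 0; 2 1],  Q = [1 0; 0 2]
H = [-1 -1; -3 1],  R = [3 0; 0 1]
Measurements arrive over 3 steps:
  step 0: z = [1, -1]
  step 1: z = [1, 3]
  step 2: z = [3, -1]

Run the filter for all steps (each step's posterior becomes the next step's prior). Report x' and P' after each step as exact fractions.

step 0: x' = [-16/331, -393/331], P' = [63/331 120/331; 120/331 465/331]
step 1: x' = [-42412/47441, 1697/47441], P' = [8429/47441 14872/47441; 14872/47441 57629/47441]
step 2: x' = [-2346090/6384971, -13879827/6384971], P' = [1125183/6384971 1965720/6384971; 1965720/6384971 7617165/6384971]

step 0: x̄ = F·x = [0, -3]
step 0: P̄ = F·P·Fᵀ + Q = [1 0; 0 15]
step 0: y = z − H·x̄ = [-2, 2]
step 0: S = H·P̄·Hᵀ + R = [19 -12; -12 25]
step 0: K = P̄·Hᵀ·S⁻¹ = [-61/331 -69/331; -195/331 105/331]
step 0: x' = x̄ + K·y = [-16/331, -393/331]
step 0: P' = (I − K·H)·P̄ = [63/331 120/331; 120/331 465/331]
step 1: x̄ = F·x = [0, -425/331]
step 1: P̄ = F·P·Fᵀ + Q = [1 0; 0 1859/331]
step 1: y = z − H·x̄ = [-94/331, 1418/331]
step 1: S = H·P̄·Hᵀ + R = [3183/331 -866/331; -866/331 5169/331]
step 1: K = P̄·Hᵀ·S⁻¹ = [-7767/47441 -10415/47441; -24167/47441 13013/47441]
step 1: x' = x̄ + K·y = [-42412/47441, 1697/47441]
step 1: P' = (I − K·H)·P̄ = [8429/47441 14872/47441; 14872/47441 57629/47441]
step 2: x̄ = F·x = [0, -83127/47441]
step 2: P̄ = F·P·Fᵀ + Q = [1 0; 0 245715/47441]
step 2: y = z − H·x̄ = [59196/47441, 35686/47441]
step 2: S = H·P̄·Hᵀ + R = [435479/47441 -103392/47441; -103392/47441 720125/47441]
step 2: K = P̄·Hᵀ·S⁻¹ = [-1030301/6384971 -1409829/6384971; -3194295/6384971 1720005/6384971]
step 2: x' = x̄ + K·y = [-2346090/6384971, -13879827/6384971]
step 2: P' = (I − K·H)·P̄ = [1125183/6384971 1965720/6384971; 1965720/6384971 7617165/6384971]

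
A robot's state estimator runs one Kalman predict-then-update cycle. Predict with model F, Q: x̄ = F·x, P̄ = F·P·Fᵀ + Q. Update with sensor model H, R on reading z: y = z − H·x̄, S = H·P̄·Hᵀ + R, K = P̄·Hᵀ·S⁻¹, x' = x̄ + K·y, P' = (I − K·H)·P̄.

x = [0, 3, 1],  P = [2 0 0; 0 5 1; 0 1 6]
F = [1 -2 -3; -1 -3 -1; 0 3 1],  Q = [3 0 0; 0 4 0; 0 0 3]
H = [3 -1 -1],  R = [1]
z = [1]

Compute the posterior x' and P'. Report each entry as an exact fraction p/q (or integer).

x' = [131/841, -3790/841, 3370/841]
P' = [906/841 2562/841 -119/841; 2562/841 25758/841 -18237/841; -119/841 -18237/841 18060/841]

x̄ = F·x = [-9, -10, 10]
P̄ = F·P·Fᵀ + Q = [91 57 -59; 57 63 -57; -59 -57 60]
y = z − H·x̄ = [28]
S = H·P̄·Hᵀ + R = [841]
K = P̄·Hᵀ·S⁻¹ = [275/841; 165/841; -180/841]
x' = x̄ + K·y = [131/841, -3790/841, 3370/841]
P' = (I − K·H)·P̄ = [906/841 2562/841 -119/841; 2562/841 25758/841 -18237/841; -119/841 -18237/841 18060/841]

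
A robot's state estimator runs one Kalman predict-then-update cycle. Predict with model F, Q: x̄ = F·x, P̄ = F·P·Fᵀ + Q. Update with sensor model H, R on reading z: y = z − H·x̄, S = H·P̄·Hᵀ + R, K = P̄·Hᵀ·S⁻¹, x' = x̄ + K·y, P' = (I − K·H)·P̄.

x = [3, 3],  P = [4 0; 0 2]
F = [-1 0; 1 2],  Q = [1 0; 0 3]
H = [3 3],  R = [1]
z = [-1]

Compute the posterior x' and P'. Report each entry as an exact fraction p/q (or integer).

x̄ = F·x = [-3, 9]
P̄ = F·P·Fᵀ + Q = [5 -4; -4 15]
y = z − H·x̄ = [-19]
S = H·P̄·Hᵀ + R = [109]
K = P̄·Hᵀ·S⁻¹ = [3/109; 33/109]
x' = x̄ + K·y = [-384/109, 354/109]
P' = (I − K·H)·P̄ = [536/109 -535/109; -535/109 546/109]

x' = [-384/109, 354/109]
P' = [536/109 -535/109; -535/109 546/109]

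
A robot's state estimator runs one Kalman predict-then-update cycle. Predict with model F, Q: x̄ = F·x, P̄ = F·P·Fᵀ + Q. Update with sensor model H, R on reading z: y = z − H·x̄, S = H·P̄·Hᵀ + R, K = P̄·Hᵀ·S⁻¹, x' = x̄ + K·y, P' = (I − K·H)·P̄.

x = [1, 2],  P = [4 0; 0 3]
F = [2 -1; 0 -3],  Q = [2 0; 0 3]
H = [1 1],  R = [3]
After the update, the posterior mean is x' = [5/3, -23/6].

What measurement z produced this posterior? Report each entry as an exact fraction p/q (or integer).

x̄ = F·x = [0, -6]
P̄ = F·P·Fᵀ + Q = [21 9; 9 30]
S = H·P̄·Hᵀ + R = [72]
K = P̄·Hᵀ·S⁻¹ = [5/12; 13/24]
x' − x̄ = [5/3, 13/6] = K·y
y = (KᵀK)⁻¹·Kᵀ·(x' − x̄) = [4]
z = y + H·x̄ = [4] + [-6] = [-2]

z = [-2]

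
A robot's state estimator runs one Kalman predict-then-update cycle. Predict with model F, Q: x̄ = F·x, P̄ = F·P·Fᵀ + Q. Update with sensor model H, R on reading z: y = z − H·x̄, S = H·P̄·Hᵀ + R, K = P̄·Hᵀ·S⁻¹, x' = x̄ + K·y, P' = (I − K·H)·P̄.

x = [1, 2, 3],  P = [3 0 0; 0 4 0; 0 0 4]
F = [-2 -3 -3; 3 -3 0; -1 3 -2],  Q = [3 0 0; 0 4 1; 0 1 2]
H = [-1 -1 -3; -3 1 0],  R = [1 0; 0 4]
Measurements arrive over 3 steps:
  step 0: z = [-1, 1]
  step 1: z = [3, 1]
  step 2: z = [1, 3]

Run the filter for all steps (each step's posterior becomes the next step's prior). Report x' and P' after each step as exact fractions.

step 0: x̄ = F·x = [-17, -3, -1]
step 0: P̄ = F·P·Fᵀ + Q = [87 18 -6; 18 67 -44; -6 -44 57]
step 0: y = z − H·x̄ = [-24, -47]
step 0: S = H·P̄·Hᵀ + R = [404 308; 308 746]
step 0: K = P̄·Hᵀ·S⁻¹ = [1657/34420 -2974/8605; 15529/103260 -1153/25815; -41129/103260 6691/51630]
step 0: x' = x̄ + K·y = [-16449/8605, -116428/25815, 127441/51630]
step 0: P' = (I − K·H)·P̄ = [247971/34420 696329/34420 -315319/34420; 696329/34420 6248513/103260 -2784343/103260; -315319/34420 -2784343/103260 1257143/103260]
step 1: x̄ = F·x = [171211/17210, 67081/8605, -427378/25815]
step 1: P̄ = F·P·Fᵀ + Q = [5739087/17210 2413392/8605 -4311797/8605; 2413392/8605 2145259/8605 -3693964/8605; -4311797/8605 -3693964/8605 19827497/25815]
step 1: y = z − H·x̄ = [-497753/17210, 396681/17210]
step 1: S = H·P̄·Hᵀ + R = [42596233/17210 -32868251/17210; -32868251/17210 27050437/17210]
step 1: K = P̄·Hᵀ·S⁻¹ = [65380813/696540707 -239608648/696540707; 522690815/2089622121 -152048177/2089622121; -1863286771/4179244242 591538831/4179244242]
step 1: x' = x̄ + K·y = [-484384830/696540707, -2332229003/2089622121, -554636877/1393081414]
step 1: P' = (I − K·H)·P̄ = [1626656037/696540707 3921533519/696540707 -1871190123/696540707; 3921533519/696540707 34685608963/2089622121 -15657633445/2089622121; -1871190123/696540707 -15657633445/2089622121 14801898133/4179244242]
step 2: x̄ = F·x = [8265907957/1393081414, 879074513/696540707, -1293207296/696540707]
step 2: P̄ = F·P·Fᵀ + Q = [131028480879/1393081414 52400100882/696540707 -95206914655/696540707; 52400100882/696540707 50895290708/696540707 -81269978217/696540707; -95206914655/696540707 -81269978217/696540707 445683205808/2089622121]
step 2: y = z − H·x̄ = [3657894621/1393081414, 27218819087/1393081414]
step 2: S = H·P̄·Hᵀ + R = [1000189067621/1393081414 -725209329739/1393081414; -725209329739/1393081414 657818024399/1393081414]
step 2: K = P̄·Hᵀ·S⁻¹ = [395609552989/4512566555207 -1541469768160/4512566555207; 22022564519351/94763897659347 -6349454005217/94763897659347; -5925544988908/13537699665621 1878358498396/13537699665621]
step 2: x' = x̄ + K·y = [-2303834409318/4512566555207, 7623453000293/13537699665621, -3992891509732/13537699665621]
step 2: P' = (I − K·H)·P̄ = [10192690156245/4512566555207 24412191396095/4512566555207 -11666830368443/4512566555207; 24412191396095/4512566555207 1512570241933117/94763897659347 -97488039322403/13537699665621; -11666830368443/4512566555207 -97488039322403/13537699665621 15379341712960/4512566555207]

step 0: x' = [-16449/8605, -116428/25815, 127441/51630], P' = [247971/34420 696329/34420 -315319/34420; 696329/34420 6248513/103260 -2784343/103260; -315319/34420 -2784343/103260 1257143/103260]
step 1: x' = [-484384830/696540707, -2332229003/2089622121, -554636877/1393081414], P' = [1626656037/696540707 3921533519/696540707 -1871190123/696540707; 3921533519/696540707 34685608963/2089622121 -15657633445/2089622121; -1871190123/696540707 -15657633445/2089622121 14801898133/4179244242]
step 2: x' = [-2303834409318/4512566555207, 7623453000293/13537699665621, -3992891509732/13537699665621], P' = [10192690156245/4512566555207 24412191396095/4512566555207 -11666830368443/4512566555207; 24412191396095/4512566555207 1512570241933117/94763897659347 -97488039322403/13537699665621; -11666830368443/4512566555207 -97488039322403/13537699665621 15379341712960/4512566555207]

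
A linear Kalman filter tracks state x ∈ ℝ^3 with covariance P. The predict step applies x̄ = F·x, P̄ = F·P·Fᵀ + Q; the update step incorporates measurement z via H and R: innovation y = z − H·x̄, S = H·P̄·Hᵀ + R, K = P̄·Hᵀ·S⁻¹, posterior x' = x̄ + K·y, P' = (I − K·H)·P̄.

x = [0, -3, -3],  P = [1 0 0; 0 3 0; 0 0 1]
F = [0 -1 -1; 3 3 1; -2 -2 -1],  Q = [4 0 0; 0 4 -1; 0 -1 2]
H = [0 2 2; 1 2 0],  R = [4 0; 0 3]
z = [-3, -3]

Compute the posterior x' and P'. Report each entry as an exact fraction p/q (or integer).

x̄ = F·x = [6, -12, 9]
P̄ = F·P·Fᵀ + Q = [8 -10 7; -10 41 -26; 7 -26 19]
y = z − H·x̄ = [3, 15]
S = H·P̄·Hᵀ + R = [36 54; 54 135]
K = P̄·Hᵀ·S⁻¹ = [-1/12 -1/18; 1/12 1/2; 5/18 -4/9]
x' = x̄ + K·y = [59/12, -17/4, 19/6]
P' = (I − K·H)·P̄ = [41/6 -7/2 10/3; -7/2 5/2 -7/3; 10/3 -7/3 26/9]

x' = [59/12, -17/4, 19/6]
P' = [41/6 -7/2 10/3; -7/2 5/2 -7/3; 10/3 -7/3 26/9]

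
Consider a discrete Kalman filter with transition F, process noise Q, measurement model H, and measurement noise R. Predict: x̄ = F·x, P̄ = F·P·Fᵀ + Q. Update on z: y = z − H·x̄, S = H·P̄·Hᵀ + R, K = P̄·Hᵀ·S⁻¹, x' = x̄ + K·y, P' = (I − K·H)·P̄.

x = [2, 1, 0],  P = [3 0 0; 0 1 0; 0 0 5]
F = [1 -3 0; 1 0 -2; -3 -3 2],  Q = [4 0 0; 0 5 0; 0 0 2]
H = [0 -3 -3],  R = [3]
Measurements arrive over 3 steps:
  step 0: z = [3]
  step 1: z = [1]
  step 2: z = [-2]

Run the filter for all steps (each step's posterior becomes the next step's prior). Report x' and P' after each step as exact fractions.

step 0: x' = [-31/85, 152/85, -243/85], P' = [1333/85 264/85 -261/85; 264/85 2377/85 -2378/85; -261/85 -2378/85 2407/85]
step 1: x' = [-272612/91549, 253298/91549, -284180/91549], P' = [9690371/91549 -1584428/91549 1603947/91549; -1584428/91549 1509847/91549 -1528192/91549; 1603947/91549 -1528192/91549 1577025/91549]
step 2: x' = [-1245929530/102024991, 176697448/102024991, -108956490/102024991], P' = [33301196499/102024991 -3544945726/102024991 3534400323/102024991; -3544945726/102024991 1804530589/102024991 -1821453666/102024991; 3534400323/102024991 -1821453666/102024991 1872354557/102024991]

step 0: x̄ = F·x = [-1, 2, -9]
step 0: P̄ = F·P·Fᵀ + Q = [16 3 0; 3 28 -29; 0 -29 58]
step 0: y = z − H·x̄ = [-18]
step 0: S = H·P̄·Hᵀ + R = [255]
step 0: K = P̄·Hᵀ·S⁻¹ = [-3/85; 1/85; -29/85]
step 0: x' = x̄ + K·y = [-31/85, 152/85, -243/85]
step 0: P' = (I − K·H)·P̄ = [1333/85 264/85 -261/85; 264/85 2377/85 -2378/85; -261/85 -2378/85 2407/85]
step 1: x̄ = F·x = [-487/85, 91/17, -849/85]
step 1: P̄ = F·P·Fᵀ + Q = [21482/85 -2641/17 32724/85; -2641/17 2486/17 -6155/17; 32724/85 -6155/17 79608/85]
step 1: y = z − H·x̄ = [-1097/85]
step 1: S = H·P̄·Hᵀ + R = [274647/85]
step 1: K = P̄·Hᵀ·S⁻¹ = [-19519/91549; 18345/91549; -48833/91549]
step 1: x' = x̄ + K·y = [-272612/91549, 253298/91549, -284180/91549]
step 1: P' = (I − K·H)·P̄ = [9690371/91549 -1584428/91549 1603947/91549; -1584428/91549 1509847/91549 -1528192/91549; 1603947/91549 -1528192/91549 1577025/91549]
step 2: x̄ = F·x = [-1032506/91549, 295748/91549, -510418/91549]
step 2: P̄ = F·P·Fᵀ + Q = [33151758/91549 2066609/91549 -12612012/91549; 2066609/91549 10040428/91549 -26963505/91549; -12612012/91549 -26963505/91549 77864396/91549]
step 2: y = z − H·x̄ = [-827108/91549]
step 2: S = H·P̄·Hᵀ + R = [306074973/91549]
step 2: K = P̄·Hᵀ·S⁻¹ = [10545403/102024991; 16923077/102024991; -50900891/102024991]
step 2: x' = x̄ + K·y = [-1245929530/102024991, 176697448/102024991, -108956490/102024991]
step 2: P' = (I − K·H)·P̄ = [33301196499/102024991 -3544945726/102024991 3534400323/102024991; -3544945726/102024991 1804530589/102024991 -1821453666/102024991; 3534400323/102024991 -1821453666/102024991 1872354557/102024991]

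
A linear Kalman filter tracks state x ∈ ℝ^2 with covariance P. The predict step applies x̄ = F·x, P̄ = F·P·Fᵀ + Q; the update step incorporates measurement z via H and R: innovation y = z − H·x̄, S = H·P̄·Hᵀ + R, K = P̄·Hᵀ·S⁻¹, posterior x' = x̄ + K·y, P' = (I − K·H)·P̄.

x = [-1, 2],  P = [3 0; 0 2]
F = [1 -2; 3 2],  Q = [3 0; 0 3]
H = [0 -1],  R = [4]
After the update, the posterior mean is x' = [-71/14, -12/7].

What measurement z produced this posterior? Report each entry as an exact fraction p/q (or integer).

x̄ = F·x = [-5, 1]
P̄ = F·P·Fᵀ + Q = [14 1; 1 38]
S = H·P̄·Hᵀ + R = [42]
K = P̄·Hᵀ·S⁻¹ = [-1/42; -19/21]
x' − x̄ = [-1/14, -19/7] = K·y
y = (KᵀK)⁻¹·Kᵀ·(x' − x̄) = [3]
z = y + H·x̄ = [3] + [-1] = [2]

z = [2]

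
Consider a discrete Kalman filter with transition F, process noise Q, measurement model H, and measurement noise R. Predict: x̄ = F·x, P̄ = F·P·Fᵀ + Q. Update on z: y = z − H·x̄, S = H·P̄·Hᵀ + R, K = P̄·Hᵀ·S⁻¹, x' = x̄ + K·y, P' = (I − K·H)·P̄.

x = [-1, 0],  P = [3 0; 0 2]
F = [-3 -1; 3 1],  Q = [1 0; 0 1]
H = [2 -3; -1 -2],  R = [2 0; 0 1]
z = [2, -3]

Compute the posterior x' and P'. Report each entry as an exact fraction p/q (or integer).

x̄ = F·x = [3, -3]
P̄ = F·P·Fᵀ + Q = [30 -29; -29 30]
y = z − H·x̄ = [-13, -6]
S = H·P̄·Hᵀ + R = [740 149; 149 35]
K = P̄·Hᵀ·S⁻¹ = [973/3699 -1183/3699; -187/1233 -296/1233]
x' = x̄ + K·y = [5546/3699, 508/1233]
P' = (I − K·H)·P̄ = [1063/3699 20/1233; 20/1233 46/411]

x' = [5546/3699, 508/1233]
P' = [1063/3699 20/1233; 20/1233 46/411]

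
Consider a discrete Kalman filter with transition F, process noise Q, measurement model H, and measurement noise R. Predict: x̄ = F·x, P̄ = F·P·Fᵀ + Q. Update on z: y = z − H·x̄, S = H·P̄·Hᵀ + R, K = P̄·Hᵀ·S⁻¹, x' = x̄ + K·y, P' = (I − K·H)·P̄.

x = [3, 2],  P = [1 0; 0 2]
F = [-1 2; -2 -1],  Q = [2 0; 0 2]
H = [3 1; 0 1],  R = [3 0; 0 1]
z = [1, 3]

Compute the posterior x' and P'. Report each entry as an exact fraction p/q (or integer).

x̄ = F·x = [1, -8]
P̄ = F·P·Fᵀ + Q = [11 -2; -2 8]
y = z − H·x̄ = [6, 11]
S = H·P̄·Hᵀ + R = [98 2; 2 9]
K = P̄·Hᵀ·S⁻¹ = [283/878 -129/439; 1/439 390/439]
x' = x̄ + K·y = [-131/439, 784/439]
P' = (I − K·H)·P̄ = [369/878 -129/439; -129/439 390/439]

x' = [-131/439, 784/439]
P' = [369/878 -129/439; -129/439 390/439]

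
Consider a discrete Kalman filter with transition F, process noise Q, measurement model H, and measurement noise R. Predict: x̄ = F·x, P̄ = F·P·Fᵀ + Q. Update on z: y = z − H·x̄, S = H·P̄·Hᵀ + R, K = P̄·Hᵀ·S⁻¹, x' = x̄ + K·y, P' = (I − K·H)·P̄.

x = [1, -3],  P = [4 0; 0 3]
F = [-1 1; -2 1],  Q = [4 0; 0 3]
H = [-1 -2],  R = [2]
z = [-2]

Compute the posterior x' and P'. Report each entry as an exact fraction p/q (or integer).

x̄ = F·x = [-4, -5]
P̄ = F·P·Fᵀ + Q = [11 11; 11 22]
y = z − H·x̄ = [-16]
S = H·P̄·Hᵀ + R = [145]
K = P̄·Hᵀ·S⁻¹ = [-33/145; -11/29]
x' = x̄ + K·y = [-52/145, 31/29]
P' = (I − K·H)·P̄ = [506/145 -44/29; -44/29 33/29]

x' = [-52/145, 31/29]
P' = [506/145 -44/29; -44/29 33/29]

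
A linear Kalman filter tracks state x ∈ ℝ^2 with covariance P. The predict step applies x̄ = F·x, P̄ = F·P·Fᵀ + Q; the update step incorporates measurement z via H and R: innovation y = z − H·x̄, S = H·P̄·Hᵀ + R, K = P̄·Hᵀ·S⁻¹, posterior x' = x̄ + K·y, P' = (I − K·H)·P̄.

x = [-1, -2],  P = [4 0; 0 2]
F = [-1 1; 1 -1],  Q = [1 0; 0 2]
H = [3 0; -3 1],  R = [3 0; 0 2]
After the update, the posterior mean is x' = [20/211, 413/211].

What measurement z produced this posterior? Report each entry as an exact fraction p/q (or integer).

x̄ = F·x = [-1, 1]
P̄ = F·P·Fᵀ + Q = [7 -6; -6 8]
S = H·P̄·Hᵀ + R = [66 -81; -81 109]
K = P̄·Hᵀ·S⁻¹ = [34/211 -27/211; 48/211 86/211]
x' − x̄ = [231/211, 202/211] = K·y
y = (KᵀK)⁻¹·Kᵀ·(x' − x̄) = [6, -1]
z = y + H·x̄ = [6, -1] + [-3, 4] = [3, 3]

z = [3, 3]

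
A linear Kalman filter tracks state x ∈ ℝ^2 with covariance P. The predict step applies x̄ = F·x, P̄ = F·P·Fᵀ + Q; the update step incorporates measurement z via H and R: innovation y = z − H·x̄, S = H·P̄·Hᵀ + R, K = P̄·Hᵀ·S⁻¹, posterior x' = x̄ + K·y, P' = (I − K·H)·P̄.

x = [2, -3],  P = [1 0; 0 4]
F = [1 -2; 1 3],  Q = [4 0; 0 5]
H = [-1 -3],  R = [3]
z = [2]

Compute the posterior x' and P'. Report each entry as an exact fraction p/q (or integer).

x̄ = F·x = [8, -7]
P̄ = F·P·Fᵀ + Q = [21 -23; -23 42]
y = z − H·x̄ = [-11]
S = H·P̄·Hᵀ + R = [264]
K = P̄·Hᵀ·S⁻¹ = [2/11; -103/264]
x' = x̄ + K·y = [6, -65/24]
P' = (I − K·H)·P̄ = [135/11 -47/11; -47/11 479/264]

x' = [6, -65/24]
P' = [135/11 -47/11; -47/11 479/264]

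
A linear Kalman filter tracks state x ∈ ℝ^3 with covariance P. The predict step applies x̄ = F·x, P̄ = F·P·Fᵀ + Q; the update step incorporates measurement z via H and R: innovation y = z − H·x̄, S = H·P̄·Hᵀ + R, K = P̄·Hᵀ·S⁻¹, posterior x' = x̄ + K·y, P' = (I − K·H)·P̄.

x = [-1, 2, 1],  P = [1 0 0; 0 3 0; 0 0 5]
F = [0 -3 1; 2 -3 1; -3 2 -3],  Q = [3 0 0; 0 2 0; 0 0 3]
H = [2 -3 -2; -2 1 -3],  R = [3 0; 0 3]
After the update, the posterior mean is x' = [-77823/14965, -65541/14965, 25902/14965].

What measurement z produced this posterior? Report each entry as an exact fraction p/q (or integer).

z = [-1, 1]

x̄ = F·x = [-5, -7, 4]
P̄ = F·P·Fᵀ + Q = [35 32 -33; 32 38 -39; -33 -39 69]
S = H·P̄·Hᵀ + R = [173 209; 209 512]
K = P̄·Hᵀ·S⁻¹ = [2577/14965 731/14965; -1561/14965 3297/14965; -2308/14965 -4319/14965]
x' − x̄ = [-2998/14965, 39214/14965, -33958/14965] = K·y
y = (KᵀK)⁻¹·Kᵀ·(x' − x̄) = [-4, 10]
z = y + H·x̄ = [-4, 10] + [3, -9] = [-1, 1]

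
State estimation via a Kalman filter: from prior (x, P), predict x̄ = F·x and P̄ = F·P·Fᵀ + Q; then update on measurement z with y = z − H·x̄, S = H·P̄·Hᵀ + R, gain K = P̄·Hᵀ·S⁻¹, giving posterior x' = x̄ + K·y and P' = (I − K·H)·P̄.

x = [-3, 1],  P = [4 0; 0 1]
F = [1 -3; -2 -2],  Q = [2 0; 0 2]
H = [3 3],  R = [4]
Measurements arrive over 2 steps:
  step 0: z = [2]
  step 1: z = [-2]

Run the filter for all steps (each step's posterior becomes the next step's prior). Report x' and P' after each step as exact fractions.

step 0: x' = [-1494/301, 1684/301], P' = [2994/301 -2942/301; -2942/301 3022/301]
step 1: x' = [-14790/113539, -67628/113539], P' = [456605/113539 -407783/113539; -407783/113539 409289/113539]

step 0: x̄ = F·x = [-6, 4]
step 0: P̄ = F·P·Fᵀ + Q = [15 -2; -2 22]
step 0: y = z − H·x̄ = [8]
step 0: S = H·P̄·Hᵀ + R = [301]
step 0: K = P̄·Hᵀ·S⁻¹ = [39/301; 60/301]
step 0: x' = x̄ + K·y = [-1494/301, 1684/301]
step 0: P' = (I − K·H)·P̄ = [2994/301 -2942/301; -2942/301 3022/301]
step 1: x̄ = F·x = [-6546/301, -380/301]
step 1: P̄ = F·P·Fᵀ + Q = [48446/301 376/301; 376/301 1130/301]
step 1: y = z − H·x̄ = [20176/301]
step 1: S = H·P̄·Hᵀ + R = [454156/301]
step 1: K = P̄·Hᵀ·S⁻¹ = [73233/227078; 2259/227078]
step 1: x' = x̄ + K·y = [-14790/113539, -67628/113539]
step 1: P' = (I − K·H)·P̄ = [456605/113539 -407783/113539; -407783/113539 409289/113539]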